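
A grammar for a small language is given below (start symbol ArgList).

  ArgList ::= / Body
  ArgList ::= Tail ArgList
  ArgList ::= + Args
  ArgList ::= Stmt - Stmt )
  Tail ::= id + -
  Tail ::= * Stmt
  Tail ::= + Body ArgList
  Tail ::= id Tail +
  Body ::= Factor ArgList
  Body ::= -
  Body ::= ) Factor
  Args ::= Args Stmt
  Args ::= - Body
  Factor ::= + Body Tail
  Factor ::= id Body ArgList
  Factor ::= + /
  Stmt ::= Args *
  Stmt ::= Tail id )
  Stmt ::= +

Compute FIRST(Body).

From Body ::= Factor ArgList: add FIRST(Factor) = { +, id }.
Body ::= - contributes {-}.
Body ::= ) Factor contributes {)}.
Union: FIRST(Body) = { ), +, -, id }.

{ ), +, -, id }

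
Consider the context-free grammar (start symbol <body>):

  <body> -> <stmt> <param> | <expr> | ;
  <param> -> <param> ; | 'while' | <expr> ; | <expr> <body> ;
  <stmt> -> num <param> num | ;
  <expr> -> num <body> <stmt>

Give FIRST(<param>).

From <param> -> <param> ;: add FIRST(<param>) = { 'while', num }.
<param> -> 'while' contributes {'while'}.
From <param> -> <expr> ;: add FIRST(<expr>) = { num }.
From <param> -> <expr> <body> ;: add FIRST(<expr>) = { num }.
Union: FIRST(<param>) = { 'while', num }.

{ 'while', num }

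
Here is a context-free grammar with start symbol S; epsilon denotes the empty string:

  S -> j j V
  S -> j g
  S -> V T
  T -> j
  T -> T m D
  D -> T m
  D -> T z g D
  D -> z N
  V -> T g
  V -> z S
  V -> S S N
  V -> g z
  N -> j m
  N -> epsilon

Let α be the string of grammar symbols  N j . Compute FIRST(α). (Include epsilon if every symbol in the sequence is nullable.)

{ j }

Add FIRST(N)\{epsilon} = { j }; N is nullable, continue.
j is a terminal; add {j} and stop.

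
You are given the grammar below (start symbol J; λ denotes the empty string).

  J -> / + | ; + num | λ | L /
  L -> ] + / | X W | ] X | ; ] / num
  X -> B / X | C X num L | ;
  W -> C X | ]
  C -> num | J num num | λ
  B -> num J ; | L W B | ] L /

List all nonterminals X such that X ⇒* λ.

Directly nullable (have an λ-production): J, C.
No other nonterminal has a production whose RHS symbols are all nullable.

{ C, J }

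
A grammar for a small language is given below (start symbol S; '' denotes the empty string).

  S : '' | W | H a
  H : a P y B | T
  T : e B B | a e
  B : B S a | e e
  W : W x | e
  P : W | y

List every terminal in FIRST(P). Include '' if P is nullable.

{ e, y }

From P : W: add FIRST(W) = { e }.
P : y contributes {y}.
Union: FIRST(P) = { e, y }.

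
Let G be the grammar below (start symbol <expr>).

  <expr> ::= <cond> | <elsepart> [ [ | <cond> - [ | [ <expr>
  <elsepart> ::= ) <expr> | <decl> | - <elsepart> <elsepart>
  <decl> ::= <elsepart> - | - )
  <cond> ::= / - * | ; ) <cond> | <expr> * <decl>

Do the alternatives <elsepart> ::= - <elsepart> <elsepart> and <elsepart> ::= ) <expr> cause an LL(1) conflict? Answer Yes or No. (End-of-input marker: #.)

No

FIRST(- <elsepart> <elsepart>) = { - } and FIRST() <expr>) = { ) }.
The FIRST sets are disjoint and neither alternative is nullable — no conflict.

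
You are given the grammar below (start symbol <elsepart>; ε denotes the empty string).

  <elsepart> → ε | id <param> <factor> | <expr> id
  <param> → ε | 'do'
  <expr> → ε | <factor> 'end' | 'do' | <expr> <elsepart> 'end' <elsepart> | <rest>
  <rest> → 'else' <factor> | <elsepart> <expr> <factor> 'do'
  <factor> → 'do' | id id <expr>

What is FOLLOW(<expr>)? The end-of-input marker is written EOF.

{ EOF, 'do', 'else', 'end', id }

In <elsepart> → <expr> id: add FIRST(id) = { id }.
In <expr> → <expr> <elsepart> 'end' <elsepart>: add FIRST(<elsepart> 'end' <elsepart>) = { 'do', 'else', 'end', id }.
In <rest> → <elsepart> <expr> <factor> 'do': add FIRST(<factor> 'do') = { 'do', id }.
In <factor> → id id <expr>: <expr> is at the end, add FOLLOW(<factor>) = { EOF, 'do', 'else', 'end', id }.
Union: FOLLOW(<expr>) = { EOF, 'do', 'else', 'end', id }.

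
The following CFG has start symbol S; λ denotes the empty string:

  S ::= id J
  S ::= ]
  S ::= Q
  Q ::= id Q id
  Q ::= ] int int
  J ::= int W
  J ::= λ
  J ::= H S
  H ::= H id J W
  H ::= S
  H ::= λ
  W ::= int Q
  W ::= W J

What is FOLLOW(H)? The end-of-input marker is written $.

In J ::= H S: add FIRST(S) = { ], id }.
In H ::= H id J W: add FIRST(id J W) = { id }.
Union: FOLLOW(H) = { ], id }.

{ ], id }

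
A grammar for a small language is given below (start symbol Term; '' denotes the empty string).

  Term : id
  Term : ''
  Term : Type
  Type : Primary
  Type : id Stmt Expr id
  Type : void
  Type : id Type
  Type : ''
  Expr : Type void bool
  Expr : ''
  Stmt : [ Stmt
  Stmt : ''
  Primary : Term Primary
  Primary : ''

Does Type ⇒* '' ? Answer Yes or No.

Yes

Type has an ''-production, so Type ⇒ ''.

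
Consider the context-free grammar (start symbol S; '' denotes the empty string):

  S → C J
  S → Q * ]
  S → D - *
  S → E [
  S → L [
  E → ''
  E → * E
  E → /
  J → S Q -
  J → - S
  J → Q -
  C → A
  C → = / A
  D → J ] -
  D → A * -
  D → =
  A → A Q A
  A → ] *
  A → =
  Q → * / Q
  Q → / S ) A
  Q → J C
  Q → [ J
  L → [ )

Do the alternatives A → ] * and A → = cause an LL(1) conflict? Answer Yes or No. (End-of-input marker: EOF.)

No

FIRST(] *) = { ] } and FIRST(=) = { = }.
The FIRST sets are disjoint and neither alternative is nullable — no conflict.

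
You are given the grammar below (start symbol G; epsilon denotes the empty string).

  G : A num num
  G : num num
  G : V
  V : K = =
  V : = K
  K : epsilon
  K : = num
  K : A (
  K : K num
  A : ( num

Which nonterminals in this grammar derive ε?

Directly nullable (have an epsilon-production): K.
No other nonterminal has a production whose RHS symbols are all nullable.

{ K }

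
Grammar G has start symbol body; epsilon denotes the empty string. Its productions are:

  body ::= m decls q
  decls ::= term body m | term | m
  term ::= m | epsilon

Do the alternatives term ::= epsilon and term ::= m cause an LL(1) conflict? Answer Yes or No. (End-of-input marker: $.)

Yes

FIRST(epsilon) = { epsilon } and FIRST(m) = { m }.
The first alternative is nullable and FOLLOW(term) = { m, q } shares m with FIRST of the second — conflict.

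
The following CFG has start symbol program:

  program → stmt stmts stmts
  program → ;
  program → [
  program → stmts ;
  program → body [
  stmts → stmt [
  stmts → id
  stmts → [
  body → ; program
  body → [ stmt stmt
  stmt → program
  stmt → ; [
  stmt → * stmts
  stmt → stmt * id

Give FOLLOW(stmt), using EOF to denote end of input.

{ *, ;, [, id }

In program → stmt stmts stmts: add FIRST(stmts stmts) = { *, ;, [, id }.
In stmts → stmt [: add FIRST([) = { [ }.
In body → [ stmt stmt: add FIRST(stmt) = { *, ;, [, id }.
In body → [ stmt stmt: stmt is at the end, add FOLLOW(body) = { [ }.
In stmt → stmt * id: add FIRST(* id) = { * }.
Union: FOLLOW(stmt) = { *, ;, [, id }.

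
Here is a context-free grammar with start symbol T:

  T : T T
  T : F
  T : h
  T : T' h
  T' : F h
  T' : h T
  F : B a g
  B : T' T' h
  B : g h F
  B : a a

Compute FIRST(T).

From T : T T: add FIRST(T) = { a, g, h }.
From T : F: add FIRST(F) = { a, g, h }.
T : h contributes {h}.
From T : T' h: add FIRST(T') = { a, g, h }.
Union: FIRST(T) = { a, g, h }.

{ a, g, h }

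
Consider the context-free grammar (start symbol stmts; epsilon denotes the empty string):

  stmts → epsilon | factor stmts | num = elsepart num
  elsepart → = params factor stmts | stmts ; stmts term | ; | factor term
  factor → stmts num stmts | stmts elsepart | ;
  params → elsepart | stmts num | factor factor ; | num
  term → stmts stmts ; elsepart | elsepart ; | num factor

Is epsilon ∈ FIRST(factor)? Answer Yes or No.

No

Nullable nonterminals: stmts.
No production of factor has an RHS whose symbols are all nullable, so factor is not nullable.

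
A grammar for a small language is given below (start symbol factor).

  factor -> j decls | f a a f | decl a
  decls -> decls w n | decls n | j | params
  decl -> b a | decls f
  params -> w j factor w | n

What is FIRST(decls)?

From decls -> decls w n: add FIRST(decls) = { j, n, w }.
From decls -> decls n: add FIRST(decls) = { j, n, w }.
decls -> j contributes {j}.
From decls -> params: add FIRST(params) = { n, w }.
Union: FIRST(decls) = { j, n, w }.

{ j, n, w }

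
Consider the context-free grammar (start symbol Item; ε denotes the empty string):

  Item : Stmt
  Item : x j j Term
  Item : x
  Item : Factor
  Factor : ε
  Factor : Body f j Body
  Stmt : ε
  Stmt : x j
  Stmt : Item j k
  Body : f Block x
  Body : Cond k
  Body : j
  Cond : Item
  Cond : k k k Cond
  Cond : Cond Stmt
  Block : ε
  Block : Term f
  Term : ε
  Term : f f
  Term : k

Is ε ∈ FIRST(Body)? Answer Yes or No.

Nullable nonterminals: Block, Cond, Factor, Item, Stmt, Term.
No production of Body has an RHS whose symbols are all nullable, so Body is not nullable.

No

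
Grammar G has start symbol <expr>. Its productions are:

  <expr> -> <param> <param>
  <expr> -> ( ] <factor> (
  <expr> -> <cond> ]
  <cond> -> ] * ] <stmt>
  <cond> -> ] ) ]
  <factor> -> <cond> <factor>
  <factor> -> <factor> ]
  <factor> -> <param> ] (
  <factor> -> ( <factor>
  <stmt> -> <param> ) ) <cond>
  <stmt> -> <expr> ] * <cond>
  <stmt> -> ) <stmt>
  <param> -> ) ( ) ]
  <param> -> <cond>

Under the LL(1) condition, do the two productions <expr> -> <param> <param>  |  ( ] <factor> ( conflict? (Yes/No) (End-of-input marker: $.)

FIRST(<param> <param>) = { ), ] } and FIRST(( ] <factor> () = { ( }.
The FIRST sets are disjoint and neither alternative is nullable — no conflict.

No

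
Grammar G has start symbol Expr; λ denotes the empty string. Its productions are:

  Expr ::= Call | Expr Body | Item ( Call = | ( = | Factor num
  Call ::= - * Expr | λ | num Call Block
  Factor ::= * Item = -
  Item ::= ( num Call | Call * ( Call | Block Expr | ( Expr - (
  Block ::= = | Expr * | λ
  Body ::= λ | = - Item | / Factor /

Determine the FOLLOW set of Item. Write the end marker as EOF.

{ EOF, (, *, -, /, =, num }

In Expr ::= Item ( Call =: add FIRST(( Call =) = { ( }.
In Factor ::= * Item = -: add FIRST(= -) = { = }.
In Body ::= = - Item: Item is at the end, add FOLLOW(Body) = { EOF, (, *, -, /, =, num }.
Union: FOLLOW(Item) = { EOF, (, *, -, /, =, num }.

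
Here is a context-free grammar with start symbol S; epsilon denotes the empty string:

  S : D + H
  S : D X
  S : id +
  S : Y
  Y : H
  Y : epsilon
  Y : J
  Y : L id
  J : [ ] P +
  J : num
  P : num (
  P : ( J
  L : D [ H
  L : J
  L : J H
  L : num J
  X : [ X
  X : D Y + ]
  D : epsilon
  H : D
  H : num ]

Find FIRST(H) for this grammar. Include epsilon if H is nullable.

From H : D: add FIRST(D) = { epsilon } (including epsilon since D is nullable).
H : num ] contributes {num}.
Union: FIRST(H) = { num, epsilon }.

{ num, epsilon }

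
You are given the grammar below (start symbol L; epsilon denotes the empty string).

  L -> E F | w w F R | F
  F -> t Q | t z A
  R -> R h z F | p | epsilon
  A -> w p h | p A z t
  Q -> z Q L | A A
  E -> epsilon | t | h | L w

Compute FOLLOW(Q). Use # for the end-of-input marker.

{ #, h, p, t, w }

In F -> t Q: Q is at the end, add FOLLOW(F) = { #, h, p, t, w }.
In Q -> z Q L: add FIRST(L) = { h, t, w }.
Union: FOLLOW(Q) = { #, h, p, t, w }.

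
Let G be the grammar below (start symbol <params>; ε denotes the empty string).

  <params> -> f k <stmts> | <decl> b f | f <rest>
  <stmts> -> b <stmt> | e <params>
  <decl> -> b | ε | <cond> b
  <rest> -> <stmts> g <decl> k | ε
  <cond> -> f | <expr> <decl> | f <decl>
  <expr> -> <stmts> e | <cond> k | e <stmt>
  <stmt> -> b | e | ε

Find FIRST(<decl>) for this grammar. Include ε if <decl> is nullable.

{ b, e, f, ε }

<decl> -> b contributes {b}.
<decl> -> ε contributes ε.
From <decl> -> <cond> b: add FIRST(<cond>) = { b, e, f }.
Union: FIRST(<decl>) = { b, e, f, ε }.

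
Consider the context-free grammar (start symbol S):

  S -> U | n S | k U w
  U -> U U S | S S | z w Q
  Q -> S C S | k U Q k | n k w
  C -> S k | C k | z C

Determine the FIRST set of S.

{ k, n, z }

From S -> U: add FIRST(U) = { k, n, z }.
S -> n S contributes {n}.
S -> k U w contributes {k}.
Union: FIRST(S) = { k, n, z }.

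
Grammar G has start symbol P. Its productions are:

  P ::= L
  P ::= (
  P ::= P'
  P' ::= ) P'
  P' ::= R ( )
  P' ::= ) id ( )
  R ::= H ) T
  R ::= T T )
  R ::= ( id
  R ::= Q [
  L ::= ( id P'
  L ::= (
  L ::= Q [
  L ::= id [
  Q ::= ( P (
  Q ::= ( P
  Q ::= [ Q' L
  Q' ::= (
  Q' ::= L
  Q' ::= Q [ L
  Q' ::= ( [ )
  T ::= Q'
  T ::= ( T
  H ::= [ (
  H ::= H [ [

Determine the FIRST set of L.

{ (, [, id }

L ::= ( id P' contributes {(}.
L ::= ( contributes {(}.
From L ::= Q [: add FIRST(Q) = { (, [ }.
L ::= id [ contributes {id}.
Union: FIRST(L) = { (, [, id }.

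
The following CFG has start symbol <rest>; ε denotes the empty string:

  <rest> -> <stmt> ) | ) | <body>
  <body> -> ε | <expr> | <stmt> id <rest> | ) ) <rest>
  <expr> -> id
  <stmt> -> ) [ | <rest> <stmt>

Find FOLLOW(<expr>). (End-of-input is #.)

{ #, ), id }

In <body> -> <expr>: <expr> is at the end, add FOLLOW(<body>) = { #, ), id }.
Union: FOLLOW(<expr>) = { #, ), id }.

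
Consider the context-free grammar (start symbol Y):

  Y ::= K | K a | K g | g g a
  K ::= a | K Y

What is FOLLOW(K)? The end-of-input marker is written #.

{ #, a, g }

In Y ::= K: K is at the end, add FOLLOW(Y) = { #, a, g }.
In Y ::= K a: add FIRST(a) = { a }.
In Y ::= K g: add FIRST(g) = { g }.
In K ::= K Y: add FIRST(Y) = { a, g }.
Union: FOLLOW(K) = { #, a, g }.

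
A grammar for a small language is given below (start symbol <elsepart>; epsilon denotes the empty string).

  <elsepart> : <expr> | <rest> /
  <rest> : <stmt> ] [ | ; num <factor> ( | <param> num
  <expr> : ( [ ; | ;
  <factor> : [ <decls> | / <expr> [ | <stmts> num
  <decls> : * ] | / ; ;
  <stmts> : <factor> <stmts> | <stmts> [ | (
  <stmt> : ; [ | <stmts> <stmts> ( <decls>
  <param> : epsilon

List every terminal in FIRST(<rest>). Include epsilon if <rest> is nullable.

From <rest> : <stmt> ] [: add FIRST(<stmt>) = { (, /, ;, [ }.
<rest> : ; num <factor> ( contributes {;}.
From <rest> : <param> num: <param> nullable, take FIRST(<param>) ∪ {num} = { num }.
Union: FIRST(<rest>) = { (, /, ;, [, num }.

{ (, /, ;, [, num }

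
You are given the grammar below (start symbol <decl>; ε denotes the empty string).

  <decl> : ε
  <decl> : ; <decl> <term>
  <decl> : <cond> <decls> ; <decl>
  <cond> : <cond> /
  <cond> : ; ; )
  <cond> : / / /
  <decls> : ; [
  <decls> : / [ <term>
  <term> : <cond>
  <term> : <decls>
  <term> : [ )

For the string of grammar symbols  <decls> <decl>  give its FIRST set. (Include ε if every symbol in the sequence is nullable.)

Add FIRST(<decls>) = { /, ; }; <decls> is not nullable, stop.

{ /, ; }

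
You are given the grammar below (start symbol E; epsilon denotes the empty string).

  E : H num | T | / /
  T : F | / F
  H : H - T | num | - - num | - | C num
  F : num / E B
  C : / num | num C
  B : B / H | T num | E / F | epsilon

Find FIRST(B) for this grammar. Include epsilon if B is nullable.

From B : B / H: B nullable, take FIRST(B) ∪ {/} = { -, /, num }.
From B : T num: add FIRST(T) = { /, num }.
From B : E / F: add FIRST(E) = { -, /, num }.
B : epsilon contributes epsilon.
Union: FIRST(B) = { -, /, num, epsilon }.

{ -, /, num, epsilon }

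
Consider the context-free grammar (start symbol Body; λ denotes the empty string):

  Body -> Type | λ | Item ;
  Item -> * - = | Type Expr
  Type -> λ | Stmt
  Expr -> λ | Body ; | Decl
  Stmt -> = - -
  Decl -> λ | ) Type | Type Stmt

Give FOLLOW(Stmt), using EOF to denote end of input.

In Type -> Stmt: Stmt is at the end, add FOLLOW(Type) = { EOF, ), *, ;, = }.
In Decl -> Type Stmt: Stmt is at the end, add FOLLOW(Decl) = { ; }.
Union: FOLLOW(Stmt) = { EOF, ), *, ;, = }.

{ EOF, ), *, ;, = }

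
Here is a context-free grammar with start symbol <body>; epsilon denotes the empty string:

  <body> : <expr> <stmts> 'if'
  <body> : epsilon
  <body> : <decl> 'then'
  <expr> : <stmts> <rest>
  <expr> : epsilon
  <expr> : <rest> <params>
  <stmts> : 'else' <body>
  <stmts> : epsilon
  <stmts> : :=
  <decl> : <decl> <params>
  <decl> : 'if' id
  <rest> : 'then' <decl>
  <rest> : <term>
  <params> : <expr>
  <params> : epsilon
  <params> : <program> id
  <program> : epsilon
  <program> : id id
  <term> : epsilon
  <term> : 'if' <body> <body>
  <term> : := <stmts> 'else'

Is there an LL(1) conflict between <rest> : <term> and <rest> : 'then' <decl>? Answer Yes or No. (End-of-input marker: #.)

FIRST(<term>) = { 'if', :=, epsilon } and FIRST('then' <decl>) = { 'then' }.
The first alternative is nullable and FOLLOW(<rest>) = { 'else', 'if', 'then', :=, id } shares 'then' with FIRST of the second — conflict.

Yes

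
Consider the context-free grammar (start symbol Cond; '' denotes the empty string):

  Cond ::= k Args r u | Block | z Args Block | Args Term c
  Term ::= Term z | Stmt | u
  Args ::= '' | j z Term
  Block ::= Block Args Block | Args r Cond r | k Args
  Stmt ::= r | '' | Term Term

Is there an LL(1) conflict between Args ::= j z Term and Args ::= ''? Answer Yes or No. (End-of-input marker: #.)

FIRST(j z Term) = { j } and FIRST('') = { '' }.
The second alternative is nullable and FOLLOW(Args) = { #, c, j, k, r, u, z } shares j with FIRST of the first — conflict.

Yes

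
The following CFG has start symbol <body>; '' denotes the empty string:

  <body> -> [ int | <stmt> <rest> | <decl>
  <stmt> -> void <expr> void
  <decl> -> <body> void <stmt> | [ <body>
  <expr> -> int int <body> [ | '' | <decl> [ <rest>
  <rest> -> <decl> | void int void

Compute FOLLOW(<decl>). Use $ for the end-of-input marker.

In <body> -> <decl>: <decl> is at the end, add FOLLOW(<body>) = { $, [, void }.
In <expr> -> <decl> [ <rest>: add FIRST([ <rest>) = { [ }.
In <rest> -> <decl>: <decl> is at the end, add FOLLOW(<rest>) = { $, [, void }.
Union: FOLLOW(<decl>) = { $, [, void }.

{ $, [, void }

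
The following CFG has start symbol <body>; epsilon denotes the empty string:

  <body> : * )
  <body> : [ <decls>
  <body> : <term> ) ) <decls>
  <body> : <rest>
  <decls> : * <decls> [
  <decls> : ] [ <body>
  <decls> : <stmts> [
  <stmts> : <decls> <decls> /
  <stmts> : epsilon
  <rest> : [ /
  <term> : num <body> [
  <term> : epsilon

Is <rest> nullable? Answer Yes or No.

No

Nullable nonterminals: <stmts>, <term>.
No production of <rest> has an RHS whose symbols are all nullable, so <rest> is not nullable.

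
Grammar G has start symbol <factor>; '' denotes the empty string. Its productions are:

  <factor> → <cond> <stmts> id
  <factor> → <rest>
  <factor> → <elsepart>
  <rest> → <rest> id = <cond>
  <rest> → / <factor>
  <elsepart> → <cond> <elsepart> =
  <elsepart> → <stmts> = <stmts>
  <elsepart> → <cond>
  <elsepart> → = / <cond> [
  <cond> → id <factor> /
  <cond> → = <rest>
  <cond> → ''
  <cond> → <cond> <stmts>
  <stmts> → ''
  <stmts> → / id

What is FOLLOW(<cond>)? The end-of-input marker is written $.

In <factor> → <cond> <stmts> id: add FIRST(<stmts> id) = { /, id }.
In <rest> → <rest> id = <cond>: <cond> is at the end, add FOLLOW(<rest>) = { $, /, =, [, id }.
In <elsepart> → <cond> <elsepart> =: add FIRST(<elsepart> =) = { /, =, id }.
In <elsepart> → <cond>: <cond> is at the end, add FOLLOW(<elsepart>) = { $, /, =, [, id }.
In <elsepart> → = / <cond> [: add FIRST([) = { [ }.
In <cond> → <cond> <stmts>: add FIRST(<stmts>)\{''} = { / }.
  Since <stmts> is nullable, also add FOLLOW(<cond>) = { $, /, =, [, id }.
Union: FOLLOW(<cond>) = { $, /, =, [, id }.

{ $, /, =, [, id }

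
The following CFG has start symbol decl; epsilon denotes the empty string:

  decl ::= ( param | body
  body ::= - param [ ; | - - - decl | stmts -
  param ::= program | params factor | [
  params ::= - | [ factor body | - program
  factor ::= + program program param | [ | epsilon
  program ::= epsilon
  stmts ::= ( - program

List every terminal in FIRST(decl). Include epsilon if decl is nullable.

{ (, - }

decl ::= ( param contributes {(}.
From decl ::= body: add FIRST(body) = { (, - }.
Union: FIRST(decl) = { (, - }.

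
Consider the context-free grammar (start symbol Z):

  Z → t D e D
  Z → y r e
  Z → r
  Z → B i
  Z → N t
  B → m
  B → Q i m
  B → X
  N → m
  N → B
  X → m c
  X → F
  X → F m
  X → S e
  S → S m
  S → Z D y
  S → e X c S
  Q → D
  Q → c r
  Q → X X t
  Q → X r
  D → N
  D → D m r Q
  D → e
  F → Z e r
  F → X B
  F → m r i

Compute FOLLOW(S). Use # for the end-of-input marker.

{ e, m }

In X → S e: add FIRST(e) = { e }.
In S → S m: add FIRST(m) = { m }.
In S → e X c S: S is at the end, add FOLLOW(S) = { e, m }.
Union: FOLLOW(S) = { e, m }.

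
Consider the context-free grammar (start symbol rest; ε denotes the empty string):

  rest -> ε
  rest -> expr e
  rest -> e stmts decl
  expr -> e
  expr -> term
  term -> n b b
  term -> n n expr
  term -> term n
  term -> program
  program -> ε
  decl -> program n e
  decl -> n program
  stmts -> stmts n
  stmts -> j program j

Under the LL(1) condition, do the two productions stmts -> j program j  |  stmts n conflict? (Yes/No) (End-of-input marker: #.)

FIRST(j program j) = { j } and FIRST(stmts n) = { j }.
Both contain j, so the two alternatives are not disjoint — LL(1) conflict.

Yes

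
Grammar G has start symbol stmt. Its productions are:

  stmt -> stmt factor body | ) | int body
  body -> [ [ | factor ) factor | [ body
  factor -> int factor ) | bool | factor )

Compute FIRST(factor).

factor -> int factor ) contributes {int}.
factor -> bool contributes {bool}.
From factor -> factor ): add FIRST(factor) = { bool, int }.
Union: FIRST(factor) = { bool, int }.

{ bool, int }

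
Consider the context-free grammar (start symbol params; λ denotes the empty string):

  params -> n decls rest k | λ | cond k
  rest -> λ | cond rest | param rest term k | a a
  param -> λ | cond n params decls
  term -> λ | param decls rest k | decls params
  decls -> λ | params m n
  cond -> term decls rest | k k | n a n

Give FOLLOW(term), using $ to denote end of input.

In rest -> param rest term k: add FIRST(k) = { k }.
In cond -> term decls rest: add FIRST(decls rest)\{λ} = { a, k, m, n }.
  Since decls rest is nullable, also add FOLLOW(cond) = { a, k, m, n }.
Union: FOLLOW(term) = { a, k, m, n }.

{ a, k, m, n }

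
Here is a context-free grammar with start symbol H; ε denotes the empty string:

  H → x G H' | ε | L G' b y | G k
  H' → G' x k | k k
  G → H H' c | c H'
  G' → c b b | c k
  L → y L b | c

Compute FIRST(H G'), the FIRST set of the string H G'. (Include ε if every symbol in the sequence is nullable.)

Add FIRST(H)\{ε} = { c, k, x, y }; H is nullable, continue.
Add FIRST(G') = { c }; G' is not nullable, stop.

{ c, k, x, y }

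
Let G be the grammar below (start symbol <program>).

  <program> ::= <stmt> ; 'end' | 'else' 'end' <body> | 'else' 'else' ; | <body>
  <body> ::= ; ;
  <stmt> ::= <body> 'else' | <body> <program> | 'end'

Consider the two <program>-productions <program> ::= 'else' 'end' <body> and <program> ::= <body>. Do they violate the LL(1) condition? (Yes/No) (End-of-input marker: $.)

No

FIRST('else' 'end' <body>) = { 'else' } and FIRST(<body>) = { ; }.
The FIRST sets are disjoint and neither alternative is nullable — no conflict.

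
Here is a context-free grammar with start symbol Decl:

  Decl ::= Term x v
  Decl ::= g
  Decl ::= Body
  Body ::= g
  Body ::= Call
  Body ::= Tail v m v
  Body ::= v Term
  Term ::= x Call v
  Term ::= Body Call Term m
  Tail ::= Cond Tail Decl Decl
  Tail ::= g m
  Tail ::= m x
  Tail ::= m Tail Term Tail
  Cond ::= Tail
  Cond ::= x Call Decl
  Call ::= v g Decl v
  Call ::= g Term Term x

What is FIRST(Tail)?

{ g, m, x }

From Tail ::= Cond Tail Decl Decl: add FIRST(Cond) = { g, m, x }.
Tail ::= g m contributes {g}.
Tail ::= m x contributes {m}.
Tail ::= m Tail Term Tail contributes {m}.
Union: FIRST(Tail) = { g, m, x }.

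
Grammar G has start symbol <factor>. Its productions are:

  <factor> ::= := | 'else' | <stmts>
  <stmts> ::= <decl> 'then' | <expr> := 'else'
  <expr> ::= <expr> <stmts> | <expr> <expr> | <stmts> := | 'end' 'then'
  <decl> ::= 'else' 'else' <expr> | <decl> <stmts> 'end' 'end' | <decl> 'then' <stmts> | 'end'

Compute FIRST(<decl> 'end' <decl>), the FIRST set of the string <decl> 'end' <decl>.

Add FIRST(<decl>) = { 'else', 'end' }; <decl> is not nullable, stop.

{ 'else', 'end' }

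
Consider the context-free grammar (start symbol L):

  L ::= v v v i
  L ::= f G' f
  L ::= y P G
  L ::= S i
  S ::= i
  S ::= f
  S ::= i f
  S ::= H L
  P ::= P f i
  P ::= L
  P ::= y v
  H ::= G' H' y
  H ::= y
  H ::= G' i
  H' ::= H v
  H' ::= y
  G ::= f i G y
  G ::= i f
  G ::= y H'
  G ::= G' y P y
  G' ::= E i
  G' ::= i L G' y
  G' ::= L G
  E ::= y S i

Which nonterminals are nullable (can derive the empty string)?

{ } (none)

No nonterminal has an empty production or an RHS whose symbols are all nullable.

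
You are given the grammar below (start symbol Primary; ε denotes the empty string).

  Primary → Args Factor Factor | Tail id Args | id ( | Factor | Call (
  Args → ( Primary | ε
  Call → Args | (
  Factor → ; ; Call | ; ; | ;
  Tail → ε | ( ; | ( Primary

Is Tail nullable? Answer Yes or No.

Tail has an ε-production, so Tail ⇒ ε.

Yes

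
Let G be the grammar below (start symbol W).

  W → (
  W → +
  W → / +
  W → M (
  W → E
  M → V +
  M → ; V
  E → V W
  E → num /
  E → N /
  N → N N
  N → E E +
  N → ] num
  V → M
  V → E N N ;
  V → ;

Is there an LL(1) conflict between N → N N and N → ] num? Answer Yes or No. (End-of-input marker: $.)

FIRST(N N) = { ;, ], num } and FIRST(] num) = { ] }.
Both contain ], so the two alternatives are not disjoint — LL(1) conflict.

Yes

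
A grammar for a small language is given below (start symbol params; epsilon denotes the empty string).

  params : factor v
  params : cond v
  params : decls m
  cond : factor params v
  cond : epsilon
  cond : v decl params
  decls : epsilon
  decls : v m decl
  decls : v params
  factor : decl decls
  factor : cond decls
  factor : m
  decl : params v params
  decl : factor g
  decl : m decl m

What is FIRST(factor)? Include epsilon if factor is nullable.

{ g, m, v, epsilon }

From factor : decl decls: add FIRST(decl) = { g, m, v }.
From factor : cond decls: cond, decls nullable, take FIRST(cond) ∪ FIRST(decls) = { g, m, v }; also epsilon since the whole RHS is nullable.
factor : m contributes {m}.
Union: FIRST(factor) = { g, m, v, epsilon }.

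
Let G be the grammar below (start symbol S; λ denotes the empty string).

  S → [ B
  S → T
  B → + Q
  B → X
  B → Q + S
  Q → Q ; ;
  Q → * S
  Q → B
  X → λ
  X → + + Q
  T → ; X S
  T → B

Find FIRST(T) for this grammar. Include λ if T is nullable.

{ *, +, ;, λ }

T → ; X S contributes {;}.
From T → B: add FIRST(B) = { *, +, ;, λ } (including λ since B is nullable).
Union: FIRST(T) = { *, +, ;, λ }.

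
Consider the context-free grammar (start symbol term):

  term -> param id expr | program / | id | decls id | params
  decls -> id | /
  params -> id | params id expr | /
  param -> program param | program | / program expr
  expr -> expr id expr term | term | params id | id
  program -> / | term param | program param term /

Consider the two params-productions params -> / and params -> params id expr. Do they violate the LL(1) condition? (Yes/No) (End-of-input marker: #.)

Yes

FIRST(/) = { / } and FIRST(params id expr) = { /, id }.
Both contain /, so the two alternatives are not disjoint — LL(1) conflict.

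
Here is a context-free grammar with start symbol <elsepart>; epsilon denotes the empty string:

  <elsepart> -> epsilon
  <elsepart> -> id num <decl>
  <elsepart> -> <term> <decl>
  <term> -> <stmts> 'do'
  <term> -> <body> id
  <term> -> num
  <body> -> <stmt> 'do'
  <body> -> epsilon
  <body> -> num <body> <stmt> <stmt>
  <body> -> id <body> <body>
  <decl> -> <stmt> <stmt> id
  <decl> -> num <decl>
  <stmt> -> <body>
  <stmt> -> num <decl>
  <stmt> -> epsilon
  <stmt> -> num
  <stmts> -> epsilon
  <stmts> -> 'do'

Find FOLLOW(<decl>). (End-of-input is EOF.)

{ EOF, 'do', id, num }

In <elsepart> -> id num <decl>: <decl> is at the end, add FOLLOW(<elsepart>) = { EOF }.
In <elsepart> -> <term> <decl>: <decl> is at the end, add FOLLOW(<elsepart>) = { EOF }.
In <decl> -> num <decl>: <decl> is at the end, add FOLLOW(<decl>) = { EOF, 'do', id, num }.
In <stmt> -> num <decl>: <decl> is at the end, add FOLLOW(<stmt>) = { 'do', id, num }.
Union: FOLLOW(<decl>) = { EOF, 'do', id, num }.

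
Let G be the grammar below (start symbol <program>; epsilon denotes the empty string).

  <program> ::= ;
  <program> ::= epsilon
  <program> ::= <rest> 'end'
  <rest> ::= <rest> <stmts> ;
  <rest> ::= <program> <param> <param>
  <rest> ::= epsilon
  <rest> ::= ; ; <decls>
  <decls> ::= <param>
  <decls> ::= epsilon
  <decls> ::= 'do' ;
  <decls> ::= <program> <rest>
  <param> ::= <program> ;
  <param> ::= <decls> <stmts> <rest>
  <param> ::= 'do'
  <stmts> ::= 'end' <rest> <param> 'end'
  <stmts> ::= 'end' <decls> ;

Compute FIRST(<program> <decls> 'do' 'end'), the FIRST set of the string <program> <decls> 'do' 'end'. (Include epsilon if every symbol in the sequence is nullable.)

Add FIRST(<program>)\{epsilon} = { 'do', 'end', ; }; <program> is nullable, continue.
Add FIRST(<decls>)\{epsilon} = { 'do', 'end', ; }; <decls> is nullable, continue.
'do' is a terminal; add {'do'} and stop.

{ 'do', 'end', ; }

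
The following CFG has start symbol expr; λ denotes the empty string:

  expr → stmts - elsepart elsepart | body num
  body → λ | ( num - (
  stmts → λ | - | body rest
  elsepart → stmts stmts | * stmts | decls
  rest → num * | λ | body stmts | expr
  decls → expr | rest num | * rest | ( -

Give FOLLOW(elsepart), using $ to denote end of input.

In expr → stmts - elsepart elsepart: add FIRST(elsepart)\{λ} = { (, *, -, num }.
  Since elsepart is nullable, also add FOLLOW(expr) = { $, (, *, -, num }.
In expr → stmts - elsepart elsepart: elsepart is at the end, add FOLLOW(expr) = { $, (, *, -, num }.
Union: FOLLOW(elsepart) = { $, (, *, -, num }.

{ $, (, *, -, num }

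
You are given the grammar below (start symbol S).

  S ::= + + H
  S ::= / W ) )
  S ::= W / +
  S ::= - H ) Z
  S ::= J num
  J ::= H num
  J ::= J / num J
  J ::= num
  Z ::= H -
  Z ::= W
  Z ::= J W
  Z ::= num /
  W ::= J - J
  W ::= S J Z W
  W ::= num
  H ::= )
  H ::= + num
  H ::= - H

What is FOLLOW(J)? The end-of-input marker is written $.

{ $, ), +, -, /, num }

In S ::= J num: add FIRST(num) = { num }.
In J ::= J / num J: add FIRST(/ num J) = { / }.
In J ::= J / num J: J is at the end, add FOLLOW(J) = { $, ), +, -, /, num }.
In Z ::= J W: add FIRST(W) = { ), +, -, /, num }.
In W ::= J - J: add FIRST(- J) = { - }.
In W ::= J - J: J is at the end, add FOLLOW(W) = { $, ), +, -, /, num }.
In W ::= S J Z W: add FIRST(Z W) = { ), +, -, /, num }.
Union: FOLLOW(J) = { $, ), +, -, /, num }.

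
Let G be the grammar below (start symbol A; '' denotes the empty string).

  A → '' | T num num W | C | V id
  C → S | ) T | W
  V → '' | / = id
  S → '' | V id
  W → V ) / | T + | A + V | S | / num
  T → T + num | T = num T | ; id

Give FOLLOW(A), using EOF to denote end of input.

A is the start symbol, so EOF ∈ FOLLOW(A).
In W → A + V: add FIRST(+ V) = { + }.
Union: FOLLOW(A) = { EOF, + }.

{ EOF, + }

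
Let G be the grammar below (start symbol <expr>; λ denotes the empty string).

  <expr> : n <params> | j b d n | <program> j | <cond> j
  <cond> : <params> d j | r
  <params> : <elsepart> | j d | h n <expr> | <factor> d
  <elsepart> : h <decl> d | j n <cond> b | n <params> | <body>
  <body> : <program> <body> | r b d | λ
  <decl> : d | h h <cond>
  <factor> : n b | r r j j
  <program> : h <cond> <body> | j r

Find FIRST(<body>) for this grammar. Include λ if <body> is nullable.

From <body> : <program> <body>: add FIRST(<program>) = { h, j }.
<body> : r b d contributes {r}.
<body> : λ contributes λ.
Union: FIRST(<body>) = { h, j, r, λ }.

{ h, j, r, λ }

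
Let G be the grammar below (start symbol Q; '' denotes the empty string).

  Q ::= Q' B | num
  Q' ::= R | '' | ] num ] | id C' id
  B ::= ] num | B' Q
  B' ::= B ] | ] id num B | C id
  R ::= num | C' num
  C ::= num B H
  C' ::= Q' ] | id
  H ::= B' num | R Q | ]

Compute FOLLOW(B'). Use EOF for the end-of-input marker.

{ ], id, num }

In B ::= B' Q: add FIRST(Q) = { ], id, num }.
In H ::= B' num: add FIRST(num) = { num }.
Union: FOLLOW(B') = { ], id, num }.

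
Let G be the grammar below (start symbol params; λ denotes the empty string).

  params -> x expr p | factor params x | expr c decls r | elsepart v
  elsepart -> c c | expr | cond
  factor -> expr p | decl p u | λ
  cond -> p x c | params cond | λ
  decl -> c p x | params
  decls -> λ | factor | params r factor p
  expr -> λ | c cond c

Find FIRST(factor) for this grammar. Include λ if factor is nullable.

From factor -> expr p: expr nullable, take FIRST(expr) ∪ {p} = { c, p }.
From factor -> decl p u: add FIRST(decl) = { c, p, v, x }.
factor -> λ contributes λ.
Union: FIRST(factor) = { c, p, v, x, λ }.

{ c, p, v, x, λ }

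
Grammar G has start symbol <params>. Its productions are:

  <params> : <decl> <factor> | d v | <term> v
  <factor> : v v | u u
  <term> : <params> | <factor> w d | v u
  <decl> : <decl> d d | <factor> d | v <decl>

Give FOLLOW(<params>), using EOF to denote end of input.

{ EOF, v }

<params> is the start symbol, so EOF ∈ FOLLOW(<params>).
In <term> : <params>: <params> is at the end, add FOLLOW(<term>) = { v }.
Union: FOLLOW(<params>) = { EOF, v }.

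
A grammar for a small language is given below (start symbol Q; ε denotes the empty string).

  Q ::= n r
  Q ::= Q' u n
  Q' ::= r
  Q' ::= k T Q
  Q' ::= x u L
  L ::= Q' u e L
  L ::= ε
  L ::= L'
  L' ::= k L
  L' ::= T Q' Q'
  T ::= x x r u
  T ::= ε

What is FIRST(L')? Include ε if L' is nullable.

L' ::= k L contributes {k}.
From L' ::= T Q' Q': T nullable, take FIRST(T) ∪ FIRST(Q') = { k, r, x }.
Union: FIRST(L') = { k, r, x }.

{ k, r, x }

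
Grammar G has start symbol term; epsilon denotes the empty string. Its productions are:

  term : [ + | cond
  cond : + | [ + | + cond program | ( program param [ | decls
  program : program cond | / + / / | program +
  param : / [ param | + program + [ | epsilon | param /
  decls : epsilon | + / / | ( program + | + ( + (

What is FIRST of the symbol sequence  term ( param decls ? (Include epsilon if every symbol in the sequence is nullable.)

{ (, +, [ }

Add FIRST(term)\{epsilon} = { (, +, [ }; term is nullable, continue.
( is a terminal; add {(} and stop.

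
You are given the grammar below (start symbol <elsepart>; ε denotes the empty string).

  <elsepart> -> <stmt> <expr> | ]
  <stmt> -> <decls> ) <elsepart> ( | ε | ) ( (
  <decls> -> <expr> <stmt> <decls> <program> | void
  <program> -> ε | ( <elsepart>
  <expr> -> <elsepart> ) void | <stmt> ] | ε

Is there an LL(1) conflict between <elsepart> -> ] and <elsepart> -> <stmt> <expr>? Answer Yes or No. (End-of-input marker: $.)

FIRST(]) = { ] } and FIRST(<stmt> <expr>) = { ), ], void, ε }.
Both contain ], so the two alternatives are not disjoint — LL(1) conflict.

Yes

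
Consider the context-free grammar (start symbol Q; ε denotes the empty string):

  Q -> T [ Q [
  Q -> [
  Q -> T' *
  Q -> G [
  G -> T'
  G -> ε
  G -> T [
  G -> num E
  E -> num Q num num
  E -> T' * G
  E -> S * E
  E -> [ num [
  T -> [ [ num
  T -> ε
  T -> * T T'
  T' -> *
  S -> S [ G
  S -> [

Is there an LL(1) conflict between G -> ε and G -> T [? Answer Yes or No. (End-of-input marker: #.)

Yes

FIRST(ε) = { ε } and FIRST(T [) = { *, [ }.
The first alternative is nullable and FOLLOW(G) = { *, [ } shares * with FIRST of the second — conflict.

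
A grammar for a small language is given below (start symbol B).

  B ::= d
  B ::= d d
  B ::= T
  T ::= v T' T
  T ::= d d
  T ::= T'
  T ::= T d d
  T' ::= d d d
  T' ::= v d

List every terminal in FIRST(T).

T ::= v T' T contributes {v}.
T ::= d d contributes {d}.
From T ::= T': add FIRST(T') = { d, v }.
From T ::= T d d: add FIRST(T) = { d, v }.
Union: FIRST(T) = { d, v }.

{ d, v }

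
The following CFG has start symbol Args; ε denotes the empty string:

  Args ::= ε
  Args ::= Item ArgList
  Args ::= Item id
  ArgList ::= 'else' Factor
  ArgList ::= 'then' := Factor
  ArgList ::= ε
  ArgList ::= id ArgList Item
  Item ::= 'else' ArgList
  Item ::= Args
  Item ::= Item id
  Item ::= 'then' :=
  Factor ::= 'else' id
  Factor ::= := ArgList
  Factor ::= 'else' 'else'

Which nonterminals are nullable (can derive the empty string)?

Directly nullable (have an ε-production): Args, ArgList.
Item ::= Args with every symbol nullable, so Item is nullable.
No other nonterminal has a production whose RHS symbols are all nullable.

{ ArgList, Args, Item }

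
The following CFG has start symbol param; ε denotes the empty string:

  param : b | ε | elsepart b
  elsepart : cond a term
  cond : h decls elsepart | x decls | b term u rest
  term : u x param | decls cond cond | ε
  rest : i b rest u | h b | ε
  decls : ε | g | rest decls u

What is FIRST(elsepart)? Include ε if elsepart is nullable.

From elsepart : cond a term: add FIRST(cond) = { b, h, x }.
Union: FIRST(elsepart) = { b, h, x }.

{ b, h, x }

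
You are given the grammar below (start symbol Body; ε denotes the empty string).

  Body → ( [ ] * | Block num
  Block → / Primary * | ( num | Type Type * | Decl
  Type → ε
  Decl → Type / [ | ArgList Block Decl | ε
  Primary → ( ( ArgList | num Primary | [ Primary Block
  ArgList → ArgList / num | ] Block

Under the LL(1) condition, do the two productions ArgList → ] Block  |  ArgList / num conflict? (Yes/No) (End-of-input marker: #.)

Yes

FIRST(] Block) = { ] } and FIRST(ArgList / num) = { ] }.
Both contain ], so the two alternatives are not disjoint — LL(1) conflict.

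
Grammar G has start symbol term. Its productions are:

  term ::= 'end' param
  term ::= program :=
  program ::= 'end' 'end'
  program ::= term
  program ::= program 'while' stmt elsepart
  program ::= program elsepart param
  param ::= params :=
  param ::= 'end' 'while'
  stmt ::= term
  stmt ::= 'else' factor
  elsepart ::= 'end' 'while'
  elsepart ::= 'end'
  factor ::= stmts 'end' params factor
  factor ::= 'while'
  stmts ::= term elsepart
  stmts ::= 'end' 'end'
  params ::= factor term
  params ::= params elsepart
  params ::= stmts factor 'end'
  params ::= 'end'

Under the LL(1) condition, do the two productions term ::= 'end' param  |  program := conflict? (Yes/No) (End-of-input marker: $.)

Yes

FIRST('end' param) = { 'end' } and FIRST(program :=) = { 'end' }.
Both contain 'end', so the two alternatives are not disjoint — LL(1) conflict.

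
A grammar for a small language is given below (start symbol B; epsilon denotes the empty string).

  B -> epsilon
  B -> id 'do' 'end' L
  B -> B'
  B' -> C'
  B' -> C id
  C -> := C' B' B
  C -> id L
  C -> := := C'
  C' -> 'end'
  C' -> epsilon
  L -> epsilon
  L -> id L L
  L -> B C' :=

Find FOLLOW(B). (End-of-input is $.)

B is the start symbol, so $ ∈ FOLLOW(B).
In C -> := C' B' B: B is at the end, add FOLLOW(C) = { id }.
In L -> B C' :=: add FIRST(C' :=) = { 'end', := }.
Union: FOLLOW(B) = { $, 'end', :=, id }.

{ $, 'end', :=, id }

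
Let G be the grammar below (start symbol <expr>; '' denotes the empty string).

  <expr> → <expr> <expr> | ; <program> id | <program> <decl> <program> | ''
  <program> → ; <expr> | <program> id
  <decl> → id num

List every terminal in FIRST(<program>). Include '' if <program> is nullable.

{ ; }

<program> → ; <expr> contributes {;}.
From <program> → <program> id: add FIRST(<program>) = { ; }.
Union: FIRST(<program>) = { ; }.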